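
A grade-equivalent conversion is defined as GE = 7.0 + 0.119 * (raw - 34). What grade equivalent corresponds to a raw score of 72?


raw - median = 72 - 34 = 38
slope * diff = 0.119 * 38 = 4.522
GE = 7.0 + 4.522
GE = 11.522

11.522


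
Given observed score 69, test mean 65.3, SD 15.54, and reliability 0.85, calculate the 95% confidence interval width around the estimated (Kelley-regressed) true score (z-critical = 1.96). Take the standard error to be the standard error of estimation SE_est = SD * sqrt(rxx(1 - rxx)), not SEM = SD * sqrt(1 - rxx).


True score estimate = 0.85*69 + 0.15*65.3 = 68.445
SE_est = SD * sqrt(rxx * (1 - rxx)) = 15.54 * sqrt(0.85 * 0.15) = 15.54 * sqrt(0.1275) = 5.54889
CI = T_est +/- z * SE_est, so width = 2 * z * SE_est = 2 * 1.96 * 5.54889
Width = 21.7516

21.7516


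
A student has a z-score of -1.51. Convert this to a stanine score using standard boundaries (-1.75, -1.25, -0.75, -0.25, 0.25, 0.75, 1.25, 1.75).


Stanine boundaries: [-1.75, -1.25, -0.75, -0.25, 0.25, 0.75, 1.25, 1.75]
z = -1.51
Check each boundary:
  z >= -1.75 -> could be stanine 2
  z < -1.25
  z < -0.75
  z < -0.25
  z < 0.25
  z < 0.75
  z < 1.25
  z < 1.75
Highest qualifying boundary gives stanine = 2

2


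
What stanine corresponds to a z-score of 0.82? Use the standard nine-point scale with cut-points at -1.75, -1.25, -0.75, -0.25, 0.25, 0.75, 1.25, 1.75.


Stanine boundaries: [-1.75, -1.25, -0.75, -0.25, 0.25, 0.75, 1.25, 1.75]
z = 0.82
Check each boundary:
  z >= -1.75 -> could be stanine 2
  z >= -1.25 -> could be stanine 3
  z >= -0.75 -> could be stanine 4
  z >= -0.25 -> could be stanine 5
  z >= 0.25 -> could be stanine 6
  z >= 0.75 -> could be stanine 7
  z < 1.25
  z < 1.75
Highest qualifying boundary gives stanine = 7

7


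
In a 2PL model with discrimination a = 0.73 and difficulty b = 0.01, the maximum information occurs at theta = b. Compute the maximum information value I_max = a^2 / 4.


For 2PL, max info at theta = b = 0.01
I_max = a^2 / 4 = 0.73^2 / 4
= 0.5329 / 4
I_max = 0.1332

0.1332


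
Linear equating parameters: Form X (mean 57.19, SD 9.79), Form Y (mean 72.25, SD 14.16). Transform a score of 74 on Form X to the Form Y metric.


slope = SD_Y / SD_X = 14.16 / 9.79 ~ 1.4464
intercept = mean_Y - slope * mean_X = 72.25 - (14.16 / 9.79) * 57.19 ~ -10.4681
Y = slope * X + intercept. To avoid rounding drift from the rounded slope/intercept, evaluate the equivalent form Y = mean_Y + SD_Y * (X - mean_X) / SD_X at full precision:
Y = 72.25 + 14.16 * (74 - 57.19) / 9.79
Y = 72.25 + 14.16 * 16.81 / 9.79
Y = 72.25 + 238.0296 / 9.79
Y = 72.25 + 24.3135
Y = 96.5635

96.5635


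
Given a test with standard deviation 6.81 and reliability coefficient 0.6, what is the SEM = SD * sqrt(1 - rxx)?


SEM = SD * sqrt(1 - rxx)
SEM = 6.81 * sqrt(1 - 0.6)
SEM = 6.81 * sqrt(0.4) = 6.81 * 0.632456
SEM = 4.307

4.307


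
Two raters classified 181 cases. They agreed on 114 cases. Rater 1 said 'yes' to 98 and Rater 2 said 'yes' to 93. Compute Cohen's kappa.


P_o = 114/181 = 0.629834
P_e = (98*93 + 83*88) / 32761 = 0.501145
kappa = (P_o - P_e) / (1 - P_e)
kappa = (0.629834 - 0.501145) / (1 - 0.501145)
kappa = 0.258

0.258


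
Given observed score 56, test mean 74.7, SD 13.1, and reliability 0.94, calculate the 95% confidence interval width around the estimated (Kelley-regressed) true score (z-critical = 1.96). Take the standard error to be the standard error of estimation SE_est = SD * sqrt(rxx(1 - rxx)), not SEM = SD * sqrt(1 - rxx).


True score estimate = 0.94*56 + 0.06*74.7 = 57.122
SE_est = SD * sqrt(rxx * (1 - rxx)) = 13.1 * sqrt(0.94 * 0.06) = 13.1 * sqrt(0.0564) = 3.111078
CI = T_est +/- z * SE_est, so width = 2 * z * SE_est = 2 * 1.96 * 3.111078
Width = 12.1954

12.1954


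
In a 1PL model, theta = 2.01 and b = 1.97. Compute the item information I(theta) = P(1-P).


P = 1/(1+exp(-(2.01-1.97))) = 0.51
I = P*(1-P) = 0.51 * 0.49
I = 0.2499

0.2499


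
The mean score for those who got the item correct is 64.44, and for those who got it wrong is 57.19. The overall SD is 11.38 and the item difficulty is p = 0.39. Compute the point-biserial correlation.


q = 1 - p = 0.61
rpb = ((M1 - M0) / SD) * sqrt(p * q)
rpb = ((64.44 - 57.19) / 11.38) * sqrt(0.39 * 0.61)
rpb = 0.3107

0.3107


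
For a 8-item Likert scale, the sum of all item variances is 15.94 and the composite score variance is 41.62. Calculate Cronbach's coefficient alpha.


alpha = (k/(k-1)) * (1 - sum(si^2)/s_total^2)
= (8/7) * (1 - 15.94/41.62)
alpha = 0.7052

0.7052


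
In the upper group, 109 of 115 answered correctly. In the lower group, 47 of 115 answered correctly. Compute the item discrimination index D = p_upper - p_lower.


p_upper = 109/115 = 0.9478
p_lower = 47/115 = 0.4087
D = 0.9478 - 0.4087 = 0.5391

0.5391


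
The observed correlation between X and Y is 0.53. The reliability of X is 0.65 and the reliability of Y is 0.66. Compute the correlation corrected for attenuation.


r_corrected = rxy / sqrt(rxx * ryy)
= 0.53 / sqrt(0.65 * 0.66)
= 0.53 / sqrt(0.429)
= 0.53 / 0.654981
r_corrected = 0.8092

0.8092


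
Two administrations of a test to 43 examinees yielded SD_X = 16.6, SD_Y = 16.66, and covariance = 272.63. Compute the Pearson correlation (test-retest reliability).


r = cov(X,Y) / (SD_X * SD_Y)
r = 272.63 / (16.6 * 16.66)
r = 272.63 / 276.556
r = 0.9858

0.9858


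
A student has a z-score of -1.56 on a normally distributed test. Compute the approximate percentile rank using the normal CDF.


CDF(z) = 0.5 * (1 + erf(z/sqrt(2)))
erf(-1.1031) = -0.8812
CDF = 0.0594
Percentile rank = 0.0594 * 100 = 5.94

5.94


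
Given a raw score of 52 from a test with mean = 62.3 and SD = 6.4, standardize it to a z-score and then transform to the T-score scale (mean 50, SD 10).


z = (X - mean) / SD = (52 - 62.3) / 6.4
z = -10.3 / 6.4
z = -1.6094
T-score = T = 50 + 10z
Carry z at full precision (z = -10.3 / 6.4) into the conversion:
T-score = 50 + 10 * (-10.3 / 6.4) = 50 + -103 / 6.4
T-score = 50 + -16.0938
T-score = 33.9062

33.9062


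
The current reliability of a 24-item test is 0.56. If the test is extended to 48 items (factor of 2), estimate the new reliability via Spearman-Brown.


r_new = (n * rxx) / (1 + (n-1) * rxx)
r_new = (2 * 0.56) / (1 + 1 * 0.56)
r_new = 1.12 / 1.56
r_new = 0.7179

0.7179


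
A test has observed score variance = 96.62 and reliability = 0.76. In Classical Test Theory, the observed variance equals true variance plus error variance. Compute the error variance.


var_true = rxx * var_obs = 0.76 * 96.62 = 73.4312
var_error = var_obs - var_true
var_error = 96.62 - 73.4312
var_error = 23.1888

23.1888


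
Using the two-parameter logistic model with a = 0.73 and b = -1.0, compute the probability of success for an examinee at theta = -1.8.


a*(theta - b) = 0.73 * (-1.8 - -1.0) = -0.584
exp(--0.584) = 1.7932
P = 1 / (1 + 1.7932)
P = 0.358

0.358


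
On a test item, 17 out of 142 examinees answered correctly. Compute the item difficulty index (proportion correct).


Item difficulty p = number correct / total examinees
p = 17 / 142
p = 0.1197

0.1197


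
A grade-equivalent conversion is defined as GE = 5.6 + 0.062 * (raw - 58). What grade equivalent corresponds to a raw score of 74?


raw - median = 74 - 58 = 16
slope * diff = 0.062 * 16 = 0.992
GE = 5.6 + 0.992
GE = 6.592

6.592


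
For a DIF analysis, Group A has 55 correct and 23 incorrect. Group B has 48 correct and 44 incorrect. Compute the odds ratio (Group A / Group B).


Odds_A = 55/23 = 2.3913
Odds_B = 48/44 = 1.0909
OR = Odds_A / Odds_B = 2.3913 / 1.0909
Exactly, OR = (55 * 44) / (23 * 48) = 2420 / 1104
OR = 2.192

2.192


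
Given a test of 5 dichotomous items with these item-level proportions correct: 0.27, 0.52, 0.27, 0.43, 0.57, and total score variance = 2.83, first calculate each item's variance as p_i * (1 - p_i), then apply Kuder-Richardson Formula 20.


For each item, compute p_i * q_i:
  Item 1: 0.27 * 0.73 = 0.1971
  Item 2: 0.52 * 0.48 = 0.2496
  Item 3: 0.27 * 0.73 = 0.1971
  Item 4: 0.43 * 0.57 = 0.2451
  Item 5: 0.57 * 0.43 = 0.2451
Sum(p_i * q_i) = 0.1971 + 0.2496 + 0.1971 + 0.2451 + 0.2451 = 1.134
KR-20 = (k/(k-1)) * (1 - Sum(p_i*q_i) / Var_total)
= (5/4) * (1 - 1.134/2.83)
= 1.25 * 0.5993
KR-20 = 0.7491

0.7491


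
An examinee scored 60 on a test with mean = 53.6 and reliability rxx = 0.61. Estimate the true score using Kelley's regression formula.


T_est = rxx * X + (1 - rxx) * mean
T_est = 0.61 * 60 + 0.39 * 53.6
T_est = 36.6 + 20.904
T_est = 57.504

57.504


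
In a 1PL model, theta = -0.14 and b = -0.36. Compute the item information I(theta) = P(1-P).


P = 1/(1+exp(-(-0.14--0.36))) = 0.5548
I = P*(1-P) = 0.5548 * 0.4452
I = 0.247

0.247


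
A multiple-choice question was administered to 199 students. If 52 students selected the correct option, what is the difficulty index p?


Item difficulty p = number correct / total examinees
p = 52 / 199
p = 0.2613

0.2613


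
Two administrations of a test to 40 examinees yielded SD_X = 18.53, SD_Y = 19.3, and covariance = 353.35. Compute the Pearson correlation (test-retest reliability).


r = cov(X,Y) / (SD_X * SD_Y)
r = 353.35 / (18.53 * 19.3)
r = 353.35 / 357.629
r = 0.988

0.988


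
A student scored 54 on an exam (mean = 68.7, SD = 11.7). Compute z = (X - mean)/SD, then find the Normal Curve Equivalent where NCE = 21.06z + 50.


z = (X - mean) / SD = (54 - 68.7) / 11.7
z = -14.7 / 11.7
z = -1.2564
NCE = NCE = 21.06z + 50
Carry z at full precision (z = -14.7 / 11.7) into the conversion:
NCE = 21.06 * (-14.7 / 11.7) + 50 = -309.582 / 11.7 + 50
NCE = -26.46 + 50
NCE = 23.54

23.54


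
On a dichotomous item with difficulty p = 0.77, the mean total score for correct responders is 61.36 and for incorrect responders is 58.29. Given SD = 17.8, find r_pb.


q = 1 - p = 0.23
rpb = ((M1 - M0) / SD) * sqrt(p * q)
rpb = ((61.36 - 58.29) / 17.8) * sqrt(0.77 * 0.23)
rpb = 0.0726

0.0726


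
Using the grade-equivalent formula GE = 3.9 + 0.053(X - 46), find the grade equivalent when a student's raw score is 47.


raw - median = 47 - 46 = 1
slope * diff = 0.053 * 1 = 0.053
GE = 3.9 + 0.053
GE = 3.953

3.953


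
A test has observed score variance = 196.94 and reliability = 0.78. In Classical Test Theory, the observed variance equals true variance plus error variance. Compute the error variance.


var_true = rxx * var_obs = 0.78 * 196.94 = 153.6132
var_error = var_obs - var_true
var_error = 196.94 - 153.6132
var_error = 43.3268

43.3268


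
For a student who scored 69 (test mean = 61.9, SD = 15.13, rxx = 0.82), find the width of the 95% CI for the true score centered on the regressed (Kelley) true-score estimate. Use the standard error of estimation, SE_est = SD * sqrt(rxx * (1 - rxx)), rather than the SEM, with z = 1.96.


True score estimate = 0.82*69 + 0.18*61.9 = 67.722
SE_est = SD * sqrt(rxx * (1 - rxx)) = 15.13 * sqrt(0.82 * 0.18) = 15.13 * sqrt(0.1476) = 5.812756
CI = T_est +/- z * SE_est, so width = 2 * z * SE_est = 2 * 1.96 * 5.812756
Width = 22.786

22.786


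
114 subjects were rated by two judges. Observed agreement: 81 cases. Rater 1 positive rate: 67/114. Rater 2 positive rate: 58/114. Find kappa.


P_o = 81/114 = 0.710526
P_e = (67*58 + 47*56) / 12996 = 0.501539
kappa = (P_o - P_e) / (1 - P_e)
kappa = (0.710526 - 0.501539) / (1 - 0.501539)
kappa = 0.4193

0.4193


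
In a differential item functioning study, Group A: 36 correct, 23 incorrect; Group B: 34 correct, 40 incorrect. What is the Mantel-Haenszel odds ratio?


Odds_A = 36/23 = 1.5652
Odds_B = 34/40 = 0.85
OR = Odds_A / Odds_B = 1.5652 / 0.85
Exactly, OR = (36 * 40) / (23 * 34) = 1440 / 782
OR = 1.8414

1.8414


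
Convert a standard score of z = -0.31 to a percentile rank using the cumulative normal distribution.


CDF(z) = 0.5 * (1 + erf(z/sqrt(2)))
erf(-0.2192) = -0.2434
CDF = 0.3783
Percentile rank = 0.3783 * 100 = 37.83

37.83


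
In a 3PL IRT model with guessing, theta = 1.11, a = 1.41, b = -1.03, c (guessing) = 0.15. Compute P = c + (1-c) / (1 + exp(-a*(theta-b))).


logit = 1.41*(1.11 - -1.03) = 3.0174
P* = 1/(1 + exp(-3.0174)) = 0.9534
P = 0.15 + (1 - 0.15) * 0.9534
P = 0.9604

0.9604


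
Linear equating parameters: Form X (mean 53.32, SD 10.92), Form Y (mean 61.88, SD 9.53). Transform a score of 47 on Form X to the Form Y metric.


slope = SD_Y / SD_X = 9.53 / 10.92 ~ 0.8727
intercept = mean_Y - slope * mean_X = 61.88 - (9.53 / 10.92) * 53.32 ~ 15.3471
Y = slope * X + intercept. To avoid rounding drift from the rounded slope/intercept, evaluate the equivalent form Y = mean_Y + SD_Y * (X - mean_X) / SD_X at full precision:
Y = 61.88 + 9.53 * (47 - 53.32) / 10.92
Y = 61.88 - 9.53 * 6.32 / 10.92
Y = 61.88 - 60.2296 / 10.92
Y = 61.88 - 5.5155
Y = 56.3645

56.3645


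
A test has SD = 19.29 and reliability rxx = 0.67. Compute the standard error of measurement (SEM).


SEM = SD * sqrt(1 - rxx)
SEM = 19.29 * sqrt(1 - 0.67)
SEM = 19.29 * sqrt(0.33) = 19.29 * 0.574456
SEM = 11.0813

11.0813


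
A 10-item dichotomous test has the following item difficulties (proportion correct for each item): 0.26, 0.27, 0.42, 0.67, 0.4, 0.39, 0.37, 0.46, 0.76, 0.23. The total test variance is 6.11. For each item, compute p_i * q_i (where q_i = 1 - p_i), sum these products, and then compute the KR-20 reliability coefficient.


For each item, compute p_i * q_i:
  Item 1: 0.26 * 0.74 = 0.1924
  Item 2: 0.27 * 0.73 = 0.1971
  Item 3: 0.42 * 0.58 = 0.2436
  Item 4: 0.67 * 0.33 = 0.2211
  Item 5: 0.4 * 0.6 = 0.24
  Item 6: 0.39 * 0.61 = 0.2379
  Item 7: 0.37 * 0.63 = 0.2331
  Item 8: 0.46 * 0.54 = 0.2484
  Item 9: 0.76 * 0.24 = 0.1824
  Item 10: 0.23 * 0.77 = 0.1771
Sum(p_i * q_i) = 0.1924 + 0.1971 + 0.2436 + 0.2211 + 0.24 + 0.2379 + 0.2331 + 0.2484 + 0.1824 + 0.1771 = 2.1731
KR-20 = (k/(k-1)) * (1 - Sum(p_i*q_i) / Var_total)
= (10/9) * (1 - 2.1731/6.11)
= 1.1111 * 0.6443
KR-20 = 0.7159

0.7159


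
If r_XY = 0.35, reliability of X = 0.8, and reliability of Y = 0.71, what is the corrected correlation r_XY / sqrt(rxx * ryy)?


r_corrected = rxy / sqrt(rxx * ryy)
= 0.35 / sqrt(0.8 * 0.71)
= 0.35 / sqrt(0.568)
= 0.35 / 0.753658
r_corrected = 0.4644

0.4644


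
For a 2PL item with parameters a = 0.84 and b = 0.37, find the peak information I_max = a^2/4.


For 2PL, max info at theta = b = 0.37
I_max = a^2 / 4 = 0.84^2 / 4
= 0.7056 / 4
I_max = 0.1764

0.1764


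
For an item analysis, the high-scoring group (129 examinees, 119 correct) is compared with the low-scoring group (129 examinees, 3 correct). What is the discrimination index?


p_upper = 119/129 = 0.9225
p_lower = 3/129 = 0.0233
D = 0.9225 - 0.0233 = 0.8992

0.8992


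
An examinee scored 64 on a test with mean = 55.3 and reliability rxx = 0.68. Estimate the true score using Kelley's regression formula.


T_est = rxx * X + (1 - rxx) * mean
T_est = 0.68 * 64 + 0.32 * 55.3
T_est = 43.52 + 17.696
T_est = 61.216

61.216


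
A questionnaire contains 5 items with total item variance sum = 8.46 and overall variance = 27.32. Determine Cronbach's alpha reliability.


alpha = (k/(k-1)) * (1 - sum(si^2)/s_total^2)
= (5/4) * (1 - 8.46/27.32)
alpha = 0.8629

0.8629


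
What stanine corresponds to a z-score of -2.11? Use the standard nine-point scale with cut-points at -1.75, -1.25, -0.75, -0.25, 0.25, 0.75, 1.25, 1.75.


Stanine boundaries: [-1.75, -1.25, -0.75, -0.25, 0.25, 0.75, 1.25, 1.75]
z = -2.11
Check each boundary:
  z < -1.75
  z < -1.25
  z < -0.75
  z < -0.25
  z < 0.25
  z < 0.75
  z < 1.25
  z < 1.75
Highest qualifying boundary gives stanine = 1

1


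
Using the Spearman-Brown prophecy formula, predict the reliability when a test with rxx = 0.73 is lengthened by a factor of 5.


r_new = (n * rxx) / (1 + (n-1) * rxx)
r_new = (5 * 0.73) / (1 + 4 * 0.73)
r_new = 3.65 / 3.92
r_new = 0.9311

0.9311


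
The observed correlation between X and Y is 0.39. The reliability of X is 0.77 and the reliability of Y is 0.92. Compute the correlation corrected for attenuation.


r_corrected = rxy / sqrt(rxx * ryy)
= 0.39 / sqrt(0.77 * 0.92)
= 0.39 / sqrt(0.7084)
= 0.39 / 0.841665
r_corrected = 0.4634

0.4634


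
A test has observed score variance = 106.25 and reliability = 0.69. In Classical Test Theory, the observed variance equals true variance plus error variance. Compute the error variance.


var_true = rxx * var_obs = 0.69 * 106.25 = 73.3125
var_error = var_obs - var_true
var_error = 106.25 - 73.3125
var_error = 32.9375

32.9375


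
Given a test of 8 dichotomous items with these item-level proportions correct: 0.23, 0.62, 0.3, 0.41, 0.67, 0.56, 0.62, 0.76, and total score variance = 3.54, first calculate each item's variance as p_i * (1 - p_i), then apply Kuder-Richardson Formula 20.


For each item, compute p_i * q_i:
  Item 1: 0.23 * 0.77 = 0.1771
  Item 2: 0.62 * 0.38 = 0.2356
  Item 3: 0.3 * 0.7 = 0.21
  Item 4: 0.41 * 0.59 = 0.2419
  Item 5: 0.67 * 0.33 = 0.2211
  Item 6: 0.56 * 0.44 = 0.2464
  Item 7: 0.62 * 0.38 = 0.2356
  Item 8: 0.76 * 0.24 = 0.1824
Sum(p_i * q_i) = 0.1771 + 0.2356 + 0.21 + 0.2419 + 0.2211 + 0.2464 + 0.2356 + 0.1824 = 1.7501
KR-20 = (k/(k-1)) * (1 - Sum(p_i*q_i) / Var_total)
= (8/7) * (1 - 1.7501/3.54)
= 1.1429 * 0.5056
KR-20 = 0.5779

0.5779


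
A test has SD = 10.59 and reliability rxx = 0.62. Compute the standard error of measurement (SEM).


SEM = SD * sqrt(1 - rxx)
SEM = 10.59 * sqrt(1 - 0.62)
SEM = 10.59 * sqrt(0.38) = 10.59 * 0.616441
SEM = 6.5281

6.5281


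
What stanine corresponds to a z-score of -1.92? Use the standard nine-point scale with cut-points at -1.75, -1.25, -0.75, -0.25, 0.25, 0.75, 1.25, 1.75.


Stanine boundaries: [-1.75, -1.25, -0.75, -0.25, 0.25, 0.75, 1.25, 1.75]
z = -1.92
Check each boundary:
  z < -1.75
  z < -1.25
  z < -0.75
  z < -0.25
  z < 0.25
  z < 0.75
  z < 1.25
  z < 1.75
Highest qualifying boundary gives stanine = 1

1


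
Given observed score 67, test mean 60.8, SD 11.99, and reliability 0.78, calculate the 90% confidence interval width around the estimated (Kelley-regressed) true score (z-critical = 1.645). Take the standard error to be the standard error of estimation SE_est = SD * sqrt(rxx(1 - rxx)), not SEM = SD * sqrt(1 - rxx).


True score estimate = 0.78*67 + 0.22*60.8 = 65.636
SE_est = SD * sqrt(rxx * (1 - rxx)) = 11.99 * sqrt(0.78 * 0.22) = 11.99 * sqrt(0.1716) = 4.966813
CI = T_est +/- z * SE_est, so width = 2 * z * SE_est = 2 * 1.645 * 4.966813
Width = 16.3408

16.3408


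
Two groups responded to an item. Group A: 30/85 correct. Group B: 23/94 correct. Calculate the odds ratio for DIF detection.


Odds_A = 30/55 = 0.5455
Odds_B = 23/71 = 0.3239
OR = Odds_A / Odds_B = 0.5455 / 0.3239
Exactly, OR = (30 * 71) / (55 * 23) = 2130 / 1265
OR = 1.6838

1.6838


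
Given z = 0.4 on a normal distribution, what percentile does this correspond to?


CDF(z) = 0.5 * (1 + erf(z/sqrt(2)))
erf(0.2828) = 0.3108
CDF = 0.6554
Percentile rank = 0.6554 * 100 = 65.54

65.54


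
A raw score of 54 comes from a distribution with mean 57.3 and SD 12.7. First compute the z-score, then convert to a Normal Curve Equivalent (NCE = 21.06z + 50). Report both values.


z = (X - mean) / SD = (54 - 57.3) / 12.7
z = -3.3 / 12.7
z = -0.2598
NCE = NCE = 21.06z + 50
Carry z at full precision (z = -3.3 / 12.7) into the conversion:
NCE = 21.06 * (-3.3 / 12.7) + 50 = -69.498 / 12.7 + 50
NCE = -5.4723 + 50
NCE = 44.5277

44.5277


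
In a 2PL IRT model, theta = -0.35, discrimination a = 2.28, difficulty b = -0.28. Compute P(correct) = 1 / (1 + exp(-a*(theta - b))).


a*(theta - b) = 2.28 * (-0.35 - -0.28) = -0.1596
exp(--0.1596) = 1.173
P = 1 / (1 + 1.173)
P = 0.4602

0.4602


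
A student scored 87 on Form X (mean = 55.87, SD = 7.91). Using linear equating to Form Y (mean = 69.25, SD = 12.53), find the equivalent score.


slope = SD_Y / SD_X = 12.53 / 7.91 ~ 1.5841
intercept = mean_Y - slope * mean_X = 69.25 - (12.53 / 7.91) * 55.87 ~ -19.252
Y = slope * X + intercept. To avoid rounding drift from the rounded slope/intercept, evaluate the equivalent form Y = mean_Y + SD_Y * (X - mean_X) / SD_X at full precision:
Y = 69.25 + 12.53 * (87 - 55.87) / 7.91
Y = 69.25 + 12.53 * 31.13 / 7.91
Y = 69.25 + 390.0589 / 7.91
Y = 69.25 + 49.3121
Y = 118.5621

118.5621


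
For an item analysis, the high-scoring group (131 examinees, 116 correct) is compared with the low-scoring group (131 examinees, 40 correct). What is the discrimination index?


p_upper = 116/131 = 0.8855
p_lower = 40/131 = 0.3053
D = 0.8855 - 0.3053 = 0.5802

0.5802


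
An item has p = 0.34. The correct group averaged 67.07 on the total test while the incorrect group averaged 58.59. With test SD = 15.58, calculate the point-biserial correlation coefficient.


q = 1 - p = 0.66
rpb = ((M1 - M0) / SD) * sqrt(p * q)
rpb = ((67.07 - 58.59) / 15.58) * sqrt(0.34 * 0.66)
rpb = 0.2578

0.2578


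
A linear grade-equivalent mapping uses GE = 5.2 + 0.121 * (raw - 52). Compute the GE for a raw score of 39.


raw - median = 39 - 52 = -13
slope * diff = 0.121 * -13 = -1.573
GE = 5.2 + -1.573
GE = 3.627

3.627


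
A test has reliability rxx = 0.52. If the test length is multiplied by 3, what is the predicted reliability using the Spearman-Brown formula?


r_new = (n * rxx) / (1 + (n-1) * rxx)
r_new = (3 * 0.52) / (1 + 2 * 0.52)
r_new = 1.56 / 2.04
r_new = 0.7647

0.7647


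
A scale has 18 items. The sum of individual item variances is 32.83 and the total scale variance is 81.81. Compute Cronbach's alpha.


alpha = (k/(k-1)) * (1 - sum(si^2)/s_total^2)
= (18/17) * (1 - 32.83/81.81)
alpha = 0.6339

0.6339


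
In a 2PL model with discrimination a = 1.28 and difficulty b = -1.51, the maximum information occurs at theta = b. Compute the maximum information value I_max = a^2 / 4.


For 2PL, max info at theta = b = -1.51
I_max = a^2 / 4 = 1.28^2 / 4
= 1.6384 / 4
I_max = 0.4096

0.4096


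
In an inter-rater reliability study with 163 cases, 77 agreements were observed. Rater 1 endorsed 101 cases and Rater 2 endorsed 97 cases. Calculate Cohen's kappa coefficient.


P_o = 77/163 = 0.472393
P_e = (101*97 + 62*66) / 26569 = 0.522752
kappa = (P_o - P_e) / (1 - P_e)
kappa = (0.472393 - 0.522752) / (1 - 0.522752)
kappa = -0.1055

-0.1055


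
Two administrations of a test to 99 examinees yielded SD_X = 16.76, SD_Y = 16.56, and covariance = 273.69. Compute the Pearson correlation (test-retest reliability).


r = cov(X,Y) / (SD_X * SD_Y)
r = 273.69 / (16.76 * 16.56)
r = 273.69 / 277.5456
r = 0.9861

0.9861


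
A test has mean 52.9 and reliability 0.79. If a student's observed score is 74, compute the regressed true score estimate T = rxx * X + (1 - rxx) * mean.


T_est = rxx * X + (1 - rxx) * mean
T_est = 0.79 * 74 + 0.21 * 52.9
T_est = 58.46 + 11.109
T_est = 69.569

69.569


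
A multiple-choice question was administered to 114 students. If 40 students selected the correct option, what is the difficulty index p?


Item difficulty p = number correct / total examinees
p = 40 / 114
p = 0.3509

0.3509


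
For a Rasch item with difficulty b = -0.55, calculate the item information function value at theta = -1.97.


P = 1/(1+exp(-(-1.97--0.55))) = 0.1947
I = P*(1-P) = 0.1947 * 0.8053
I = 0.1568

0.1568


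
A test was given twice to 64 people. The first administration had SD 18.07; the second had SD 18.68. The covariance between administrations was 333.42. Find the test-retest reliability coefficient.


r = cov(X,Y) / (SD_X * SD_Y)
r = 333.42 / (18.07 * 18.68)
r = 333.42 / 337.5476
r = 0.9878

0.9878


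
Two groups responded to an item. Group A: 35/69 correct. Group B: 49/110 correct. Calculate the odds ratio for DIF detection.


Odds_A = 35/34 = 1.0294
Odds_B = 49/61 = 0.8033
OR = Odds_A / Odds_B = 1.0294 / 0.8033
Exactly, OR = (35 * 61) / (34 * 49) = 2135 / 1666
OR = 1.2815

1.2815


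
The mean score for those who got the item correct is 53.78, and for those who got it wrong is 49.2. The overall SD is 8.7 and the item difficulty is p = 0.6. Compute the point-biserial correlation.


q = 1 - p = 0.4
rpb = ((M1 - M0) / SD) * sqrt(p * q)
rpb = ((53.78 - 49.2) / 8.7) * sqrt(0.6 * 0.4)
rpb = 0.2579

0.2579


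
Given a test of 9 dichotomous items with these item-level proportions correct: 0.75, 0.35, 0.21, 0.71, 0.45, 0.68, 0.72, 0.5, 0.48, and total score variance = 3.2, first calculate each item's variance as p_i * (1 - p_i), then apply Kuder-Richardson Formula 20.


For each item, compute p_i * q_i:
  Item 1: 0.75 * 0.25 = 0.1875
  Item 2: 0.35 * 0.65 = 0.2275
  Item 3: 0.21 * 0.79 = 0.1659
  Item 4: 0.71 * 0.29 = 0.2059
  Item 5: 0.45 * 0.55 = 0.2475
  Item 6: 0.68 * 0.32 = 0.2176
  Item 7: 0.72 * 0.28 = 0.2016
  Item 8: 0.5 * 0.5 = 0.25
  Item 9: 0.48 * 0.52 = 0.2496
Sum(p_i * q_i) = 0.1875 + 0.2275 + 0.1659 + 0.2059 + 0.2475 + 0.2176 + 0.2016 + 0.25 + 0.2496 = 1.9531
KR-20 = (k/(k-1)) * (1 - Sum(p_i*q_i) / Var_total)
= (9/8) * (1 - 1.9531/3.2)
= 1.125 * 0.3897
KR-20 = 0.4384

0.4384


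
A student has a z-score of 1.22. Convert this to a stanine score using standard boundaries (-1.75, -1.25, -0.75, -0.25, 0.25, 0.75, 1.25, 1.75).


Stanine boundaries: [-1.75, -1.25, -0.75, -0.25, 0.25, 0.75, 1.25, 1.75]
z = 1.22
Check each boundary:
  z >= -1.75 -> could be stanine 2
  z >= -1.25 -> could be stanine 3
  z >= -0.75 -> could be stanine 4
  z >= -0.25 -> could be stanine 5
  z >= 0.25 -> could be stanine 6
  z >= 0.75 -> could be stanine 7
  z < 1.25
  z < 1.75
Highest qualifying boundary gives stanine = 7

7


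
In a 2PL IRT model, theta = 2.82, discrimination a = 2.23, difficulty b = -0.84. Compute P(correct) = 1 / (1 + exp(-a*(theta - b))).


a*(theta - b) = 2.23 * (2.82 - -0.84) = 8.1618
exp(-8.1618) = 0.0003
P = 1 / (1 + 0.0003)
P = 0.9997

0.9997


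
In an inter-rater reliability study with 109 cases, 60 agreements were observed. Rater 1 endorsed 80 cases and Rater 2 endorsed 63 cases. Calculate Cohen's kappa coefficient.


P_o = 60/109 = 0.550459
P_e = (80*63 + 29*46) / 11881 = 0.536487
kappa = (P_o - P_e) / (1 - P_e)
kappa = (0.550459 - 0.536487) / (1 - 0.536487)
kappa = 0.0301

0.0301


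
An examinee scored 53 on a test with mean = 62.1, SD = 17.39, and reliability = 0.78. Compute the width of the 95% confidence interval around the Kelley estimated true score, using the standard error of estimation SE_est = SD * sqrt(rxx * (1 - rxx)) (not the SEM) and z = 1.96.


True score estimate = 0.78*53 + 0.22*62.1 = 55.002
SE_est = SD * sqrt(rxx * (1 - rxx)) = 17.39 * sqrt(0.78 * 0.22) = 17.39 * sqrt(0.1716) = 7.203743
CI = T_est +/- z * SE_est, so width = 2 * z * SE_est = 2 * 1.96 * 7.203743
Width = 28.2387

28.2387


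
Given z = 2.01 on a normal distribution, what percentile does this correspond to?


CDF(z) = 0.5 * (1 + erf(z/sqrt(2)))
erf(1.4213) = 0.9556
CDF = 0.9778
Percentile rank = 0.9778 * 100 = 97.78

97.78


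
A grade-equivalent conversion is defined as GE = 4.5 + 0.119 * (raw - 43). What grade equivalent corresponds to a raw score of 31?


raw - median = 31 - 43 = -12
slope * diff = 0.119 * -12 = -1.428
GE = 4.5 + -1.428
GE = 3.072

3.072


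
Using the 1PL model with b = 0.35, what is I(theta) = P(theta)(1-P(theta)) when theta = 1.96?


P = 1/(1+exp(-(1.96-0.35))) = 0.8334
I = P*(1-P) = 0.8334 * 0.1666
I = 0.1388

0.1388


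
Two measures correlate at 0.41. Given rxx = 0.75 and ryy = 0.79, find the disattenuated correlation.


r_corrected = rxy / sqrt(rxx * ryy)
= 0.41 / sqrt(0.75 * 0.79)
= 0.41 / sqrt(0.5925)
= 0.41 / 0.76974
r_corrected = 0.5326

0.5326


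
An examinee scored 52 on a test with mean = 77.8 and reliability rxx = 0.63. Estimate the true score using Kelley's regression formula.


T_est = rxx * X + (1 - rxx) * mean
T_est = 0.63 * 52 + 0.37 * 77.8
T_est = 32.76 + 28.786
T_est = 61.546

61.546


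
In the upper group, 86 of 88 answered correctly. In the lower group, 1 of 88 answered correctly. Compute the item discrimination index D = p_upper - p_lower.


p_upper = 86/88 = 0.9773
p_lower = 1/88 = 0.0114
D = 0.9773 - 0.0114 = 0.9659

0.9659


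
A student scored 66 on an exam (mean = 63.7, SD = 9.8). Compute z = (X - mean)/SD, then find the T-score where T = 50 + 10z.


z = (X - mean) / SD = (66 - 63.7) / 9.8
z = 2.3 / 9.8
z = 0.2347
T-score = T = 50 + 10z
Carry z at full precision (z = 2.3 / 9.8) into the conversion:
T-score = 50 + 10 * (2.3 / 9.8) = 50 + 23 / 9.8
T-score = 50 + 2.3469
T-score = 52.3469

52.3469


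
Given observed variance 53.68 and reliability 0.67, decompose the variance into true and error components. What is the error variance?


var_true = rxx * var_obs = 0.67 * 53.68 = 35.9656
var_error = var_obs - var_true
var_error = 53.68 - 35.9656
var_error = 17.7144

17.7144


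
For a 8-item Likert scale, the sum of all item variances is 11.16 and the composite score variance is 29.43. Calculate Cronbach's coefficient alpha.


alpha = (k/(k-1)) * (1 - sum(si^2)/s_total^2)
= (8/7) * (1 - 11.16/29.43)
alpha = 0.7095

0.7095


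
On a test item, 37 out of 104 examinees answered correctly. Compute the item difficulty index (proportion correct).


Item difficulty p = number correct / total examinees
p = 37 / 104
p = 0.3558

0.3558


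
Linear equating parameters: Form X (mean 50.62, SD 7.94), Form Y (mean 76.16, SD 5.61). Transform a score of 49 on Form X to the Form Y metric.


slope = SD_Y / SD_X = 5.61 / 7.94 ~ 0.7065
intercept = mean_Y - slope * mean_X = 76.16 - (5.61 / 7.94) * 50.62 ~ 40.3945
Y = slope * X + intercept. To avoid rounding drift from the rounded slope/intercept, evaluate the equivalent form Y = mean_Y + SD_Y * (X - mean_X) / SD_X at full precision:
Y = 76.16 + 5.61 * (49 - 50.62) / 7.94
Y = 76.16 - 5.61 * 1.62 / 7.94
Y = 76.16 - 9.0882 / 7.94
Y = 76.16 - 1.1446
Y = 75.0154

75.0154


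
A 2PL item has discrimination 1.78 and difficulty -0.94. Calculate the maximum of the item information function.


For 2PL, max info at theta = b = -0.94
I_max = a^2 / 4 = 1.78^2 / 4
= 3.1684 / 4
I_max = 0.7921

0.7921


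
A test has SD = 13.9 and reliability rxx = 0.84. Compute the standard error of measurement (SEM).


SEM = SD * sqrt(1 - rxx)
SEM = 13.9 * sqrt(1 - 0.84)
SEM = 13.9 * sqrt(0.16) = 13.9 * 0.4
SEM = 5.56

5.56


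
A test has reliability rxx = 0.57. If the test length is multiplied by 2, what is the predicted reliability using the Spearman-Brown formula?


r_new = (n * rxx) / (1 + (n-1) * rxx)
r_new = (2 * 0.57) / (1 + 1 * 0.57)
r_new = 1.14 / 1.57
r_new = 0.7261

0.7261


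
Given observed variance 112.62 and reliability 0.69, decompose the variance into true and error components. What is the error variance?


var_true = rxx * var_obs = 0.69 * 112.62 = 77.7078
var_error = var_obs - var_true
var_error = 112.62 - 77.7078
var_error = 34.9122

34.9122


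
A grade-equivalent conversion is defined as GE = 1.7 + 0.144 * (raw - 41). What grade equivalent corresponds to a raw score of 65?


raw - median = 65 - 41 = 24
slope * diff = 0.144 * 24 = 3.456
GE = 1.7 + 3.456
GE = 5.156

5.156


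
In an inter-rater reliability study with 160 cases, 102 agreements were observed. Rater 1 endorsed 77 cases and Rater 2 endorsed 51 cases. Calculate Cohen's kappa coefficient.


P_o = 102/160 = 0.6375
P_e = (77*51 + 83*109) / 25600 = 0.506797
kappa = (P_o - P_e) / (1 - P_e)
kappa = (0.6375 - 0.506797) / (1 - 0.506797)
kappa = 0.265

0.265


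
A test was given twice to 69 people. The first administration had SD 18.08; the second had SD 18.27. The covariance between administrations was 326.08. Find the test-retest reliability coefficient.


r = cov(X,Y) / (SD_X * SD_Y)
r = 326.08 / (18.08 * 18.27)
r = 326.08 / 330.3216
r = 0.9872

0.9872


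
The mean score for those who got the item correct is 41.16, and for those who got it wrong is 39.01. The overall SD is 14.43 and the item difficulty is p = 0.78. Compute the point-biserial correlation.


q = 1 - p = 0.22
rpb = ((M1 - M0) / SD) * sqrt(p * q)
rpb = ((41.16 - 39.01) / 14.43) * sqrt(0.78 * 0.22)
rpb = 0.0617

0.0617


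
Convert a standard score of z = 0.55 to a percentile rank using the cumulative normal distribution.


CDF(z) = 0.5 * (1 + erf(z/sqrt(2)))
erf(0.3889) = 0.4177
CDF = 0.7088
Percentile rank = 0.7088 * 100 = 70.88

70.88


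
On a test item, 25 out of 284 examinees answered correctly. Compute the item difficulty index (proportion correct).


Item difficulty p = number correct / total examinees
p = 25 / 284
p = 0.088

0.088


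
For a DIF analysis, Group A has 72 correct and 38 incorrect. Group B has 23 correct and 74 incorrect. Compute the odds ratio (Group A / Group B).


Odds_A = 72/38 = 1.8947
Odds_B = 23/74 = 0.3108
OR = Odds_A / Odds_B = 1.8947 / 0.3108
Exactly, OR = (72 * 74) / (38 * 23) = 5328 / 874
OR = 6.0961

6.0961


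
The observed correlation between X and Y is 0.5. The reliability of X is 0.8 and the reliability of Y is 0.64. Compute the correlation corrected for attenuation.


r_corrected = rxy / sqrt(rxx * ryy)
= 0.5 / sqrt(0.8 * 0.64)
= 0.5 / sqrt(0.512)
= 0.5 / 0.715542
r_corrected = 0.6988

0.6988


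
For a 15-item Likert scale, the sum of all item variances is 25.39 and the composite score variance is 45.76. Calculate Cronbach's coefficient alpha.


alpha = (k/(k-1)) * (1 - sum(si^2)/s_total^2)
= (15/14) * (1 - 25.39/45.76)
alpha = 0.4769

0.4769


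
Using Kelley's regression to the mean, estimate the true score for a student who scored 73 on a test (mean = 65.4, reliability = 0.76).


T_est = rxx * X + (1 - rxx) * mean
T_est = 0.76 * 73 + 0.24 * 65.4
T_est = 55.48 + 15.696
T_est = 71.176

71.176


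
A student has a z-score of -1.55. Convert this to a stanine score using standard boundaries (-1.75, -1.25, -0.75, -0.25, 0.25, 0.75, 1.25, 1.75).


Stanine boundaries: [-1.75, -1.25, -0.75, -0.25, 0.25, 0.75, 1.25, 1.75]
z = -1.55
Check each boundary:
  z >= -1.75 -> could be stanine 2
  z < -1.25
  z < -0.75
  z < -0.25
  z < 0.25
  z < 0.75
  z < 1.25
  z < 1.75
Highest qualifying boundary gives stanine = 2

2


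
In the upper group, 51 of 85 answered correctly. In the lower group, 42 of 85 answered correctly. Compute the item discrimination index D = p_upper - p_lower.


p_upper = 51/85 = 0.6
p_lower = 42/85 = 0.4941
D = 0.6 - 0.4941 = 0.1059

0.1059


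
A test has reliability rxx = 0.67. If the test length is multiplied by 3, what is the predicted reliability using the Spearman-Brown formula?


r_new = (n * rxx) / (1 + (n-1) * rxx)
r_new = (3 * 0.67) / (1 + 2 * 0.67)
r_new = 2.01 / 2.34
r_new = 0.859

0.859


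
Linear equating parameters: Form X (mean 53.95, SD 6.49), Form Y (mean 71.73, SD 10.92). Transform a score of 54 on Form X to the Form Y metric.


slope = SD_Y / SD_X = 10.92 / 6.49 ~ 1.6826
intercept = mean_Y - slope * mean_X = 71.73 - (10.92 / 6.49) * 53.95 ~ -19.0457
Y = slope * X + intercept. To avoid rounding drift from the rounded slope/intercept, evaluate the equivalent form Y = mean_Y + SD_Y * (X - mean_X) / SD_X at full precision:
Y = 71.73 + 10.92 * (54 - 53.95) / 6.49
Y = 71.73 + 10.92 * 0.05 / 6.49
Y = 71.73 + 0.546 / 6.49
Y = 71.73 + 0.0841
Y = 71.8141

71.8141


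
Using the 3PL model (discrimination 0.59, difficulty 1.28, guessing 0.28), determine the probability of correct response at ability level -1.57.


logit = 0.59*(-1.57 - 1.28) = -1.6815
P* = 1/(1 + exp(--1.6815)) = 0.1569
P = 0.28 + (1 - 0.28) * 0.1569
P = 0.393

0.393


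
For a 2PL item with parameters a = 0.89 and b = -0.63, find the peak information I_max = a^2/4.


For 2PL, max info at theta = b = -0.63
I_max = a^2 / 4 = 0.89^2 / 4
= 0.7921 / 4
I_max = 0.198

0.198


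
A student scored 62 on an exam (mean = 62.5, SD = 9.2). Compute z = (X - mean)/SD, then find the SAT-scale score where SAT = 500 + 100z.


z = (X - mean) / SD = (62 - 62.5) / 9.2
z = -0.5 / 9.2
z = -0.0543
SAT-scale = SAT = 500 + 100z
Carry z at full precision (z = -0.5 / 9.2) into the conversion:
SAT-scale = 500 + 100 * (-0.5 / 9.2) = 500 + -50 / 9.2
SAT-scale = 500 + -5.4348
SAT-scale = 494.5652

494.5652


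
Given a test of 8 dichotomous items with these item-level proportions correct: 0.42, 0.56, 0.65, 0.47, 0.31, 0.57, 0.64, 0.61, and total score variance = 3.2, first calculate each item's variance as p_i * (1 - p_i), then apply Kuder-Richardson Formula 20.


For each item, compute p_i * q_i:
  Item 1: 0.42 * 0.58 = 0.2436
  Item 2: 0.56 * 0.44 = 0.2464
  Item 3: 0.65 * 0.35 = 0.2275
  Item 4: 0.47 * 0.53 = 0.2491
  Item 5: 0.31 * 0.69 = 0.2139
  Item 6: 0.57 * 0.43 = 0.2451
  Item 7: 0.64 * 0.36 = 0.2304
  Item 8: 0.61 * 0.39 = 0.2379
Sum(p_i * q_i) = 0.2436 + 0.2464 + 0.2275 + 0.2491 + 0.2139 + 0.2451 + 0.2304 + 0.2379 = 1.8939
KR-20 = (k/(k-1)) * (1 - Sum(p_i*q_i) / Var_total)
= (8/7) * (1 - 1.8939/3.2)
= 1.1429 * 0.4082
KR-20 = 0.4665

0.4665


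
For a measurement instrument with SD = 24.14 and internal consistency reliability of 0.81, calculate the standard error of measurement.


SEM = SD * sqrt(1 - rxx)
SEM = 24.14 * sqrt(1 - 0.81)
SEM = 24.14 * sqrt(0.19) = 24.14 * 0.43589
SEM = 10.5224

10.5224


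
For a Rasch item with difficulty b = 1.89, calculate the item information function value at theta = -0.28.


P = 1/(1+exp(-(-0.28-1.89))) = 0.1025
I = P*(1-P) = 0.1025 * 0.8975
I = 0.092

0.092


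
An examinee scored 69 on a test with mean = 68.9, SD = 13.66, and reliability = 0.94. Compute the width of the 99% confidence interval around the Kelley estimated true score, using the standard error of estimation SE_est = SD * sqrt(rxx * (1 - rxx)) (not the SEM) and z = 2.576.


True score estimate = 0.94*69 + 0.06*68.9 = 68.994
SE_est = SD * sqrt(rxx * (1 - rxx)) = 13.66 * sqrt(0.94 * 0.06) = 13.66 * sqrt(0.0564) = 3.24407
CI = T_est +/- z * SE_est, so width = 2 * z * SE_est = 2 * 2.576 * 3.24407
Width = 16.7134

16.7134


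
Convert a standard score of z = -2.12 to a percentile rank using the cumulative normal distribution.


CDF(z) = 0.5 * (1 + erf(z/sqrt(2)))
erf(-1.4991) = -0.966
CDF = 0.017
Percentile rank = 0.017 * 100 = 1.7

1.7


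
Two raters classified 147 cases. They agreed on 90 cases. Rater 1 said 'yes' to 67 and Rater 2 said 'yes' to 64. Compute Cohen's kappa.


P_o = 90/147 = 0.612245
P_e = (67*64 + 80*83) / 21609 = 0.505715
kappa = (P_o - P_e) / (1 - P_e)
kappa = (0.612245 - 0.505715) / (1 - 0.505715)
kappa = 0.2155

0.2155


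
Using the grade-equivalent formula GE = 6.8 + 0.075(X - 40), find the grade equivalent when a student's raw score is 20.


raw - median = 20 - 40 = -20
slope * diff = 0.075 * -20 = -1.5
GE = 6.8 + -1.5
GE = 5.3

5.3


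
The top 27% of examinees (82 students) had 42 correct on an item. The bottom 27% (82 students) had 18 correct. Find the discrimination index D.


p_upper = 42/82 = 0.5122
p_lower = 18/82 = 0.2195
D = 0.5122 - 0.2195 = 0.2927

0.2927


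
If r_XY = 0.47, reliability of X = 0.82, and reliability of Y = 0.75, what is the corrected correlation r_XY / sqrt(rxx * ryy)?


r_corrected = rxy / sqrt(rxx * ryy)
= 0.47 / sqrt(0.82 * 0.75)
= 0.47 / sqrt(0.615)
= 0.47 / 0.784219
r_corrected = 0.5993

0.5993


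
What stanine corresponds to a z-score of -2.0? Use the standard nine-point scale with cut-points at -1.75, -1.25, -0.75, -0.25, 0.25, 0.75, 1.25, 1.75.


Stanine boundaries: [-1.75, -1.25, -0.75, -0.25, 0.25, 0.75, 1.25, 1.75]
z = -2.0
Check each boundary:
  z < -1.75
  z < -1.25
  z < -0.75
  z < -0.25
  z < 0.25
  z < 0.75
  z < 1.25
  z < 1.75
Highest qualifying boundary gives stanine = 1

1


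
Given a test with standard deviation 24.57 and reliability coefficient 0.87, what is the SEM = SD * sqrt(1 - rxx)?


SEM = SD * sqrt(1 - rxx)
SEM = 24.57 * sqrt(1 - 0.87)
SEM = 24.57 * sqrt(0.13) = 24.57 * 0.360555
SEM = 8.8588

8.8588


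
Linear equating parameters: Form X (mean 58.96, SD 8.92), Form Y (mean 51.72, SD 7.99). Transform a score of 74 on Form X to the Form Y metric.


slope = SD_Y / SD_X = 7.99 / 8.92 ~ 0.8957
intercept = mean_Y - slope * mean_X = 51.72 - (7.99 / 8.92) * 58.96 ~ -1.0928
Y = slope * X + intercept. To avoid rounding drift from the rounded slope/intercept, evaluate the equivalent form Y = mean_Y + SD_Y * (X - mean_X) / SD_X at full precision:
Y = 51.72 + 7.99 * (74 - 58.96) / 8.92
Y = 51.72 + 7.99 * 15.04 / 8.92
Y = 51.72 + 120.1696 / 8.92
Y = 51.72 + 13.4719
Y = 65.1919

65.1919
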